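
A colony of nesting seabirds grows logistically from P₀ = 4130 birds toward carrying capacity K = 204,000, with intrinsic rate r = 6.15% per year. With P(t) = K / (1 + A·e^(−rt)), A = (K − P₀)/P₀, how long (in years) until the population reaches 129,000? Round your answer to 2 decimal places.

A = (204000 − 4130)/4130 = 48.39467
129000 = 204000/(1 + 48.39467·e^(−0.0615t)) → 1 + 48.39467·e^(−0.0615t) = 1.5814
e^(−0.0615t) = 0.012014 → t = ln(83.23884)/0.0615 = 4.42171/0.0615

t ≈ 71.90 years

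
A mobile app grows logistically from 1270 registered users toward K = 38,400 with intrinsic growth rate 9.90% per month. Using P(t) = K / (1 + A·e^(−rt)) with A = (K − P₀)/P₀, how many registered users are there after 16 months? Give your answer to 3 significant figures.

≈ 5,490 registered users

A = (38400 − 1270)/1270 = 29.23622
P(16) = 38400 / (1 + 29.23622·e^(−0.099·16)) = 38400 / (1 + 29.23622·0.205153)
= 38400 / 6.99789 ≈ 5487.37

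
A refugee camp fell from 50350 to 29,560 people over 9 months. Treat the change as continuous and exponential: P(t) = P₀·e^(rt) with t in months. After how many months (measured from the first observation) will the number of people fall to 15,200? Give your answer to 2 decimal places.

r = ln(29560/50350) / 9 ≈ -0.059175 per month
t = ln(15200/50350) / r = -1.1977 / -0.059175 ≈ 20.24

t ≈ 20.24 months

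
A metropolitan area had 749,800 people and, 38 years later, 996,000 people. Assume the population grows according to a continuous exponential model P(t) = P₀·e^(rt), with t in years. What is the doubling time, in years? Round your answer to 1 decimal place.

doubling time ≈ 92.8 years

r = ln(996000/749800) / 38 = ln(1.32835) / 38 ≈ 0.007472 per year
doubling time = ln 2 / |r| = 0.69315 / 0.007472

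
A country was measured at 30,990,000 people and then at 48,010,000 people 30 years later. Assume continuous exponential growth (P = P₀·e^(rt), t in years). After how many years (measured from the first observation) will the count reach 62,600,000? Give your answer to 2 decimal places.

r = ln(48010000/30990000) / 30 ≈ 0.014591 per year
t = ln(62600000/30990000) / r = 0.7031 / 0.014591 ≈ 48.186

t ≈ 48.19 years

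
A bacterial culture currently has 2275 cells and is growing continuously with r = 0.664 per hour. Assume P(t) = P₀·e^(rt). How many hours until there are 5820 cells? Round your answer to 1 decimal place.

t ≈ 1.4 hours

5820 = 2275 · e^(0.664·t)
t = ln(5820/2275) / 0.664 = ln(2.55824) / 0.664 = 0.93932 / 0.664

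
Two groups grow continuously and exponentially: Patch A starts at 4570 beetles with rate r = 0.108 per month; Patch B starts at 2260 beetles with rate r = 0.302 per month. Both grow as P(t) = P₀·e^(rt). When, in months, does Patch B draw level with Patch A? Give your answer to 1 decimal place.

t ≈ 3.6 months

4570·e^(0.108t) = 2260·e^(0.302t)
4570/2260 = e^((0.302 − 0.108)t) → ln(2.02212) = 0.194·t
t = 0.70415 / 0.194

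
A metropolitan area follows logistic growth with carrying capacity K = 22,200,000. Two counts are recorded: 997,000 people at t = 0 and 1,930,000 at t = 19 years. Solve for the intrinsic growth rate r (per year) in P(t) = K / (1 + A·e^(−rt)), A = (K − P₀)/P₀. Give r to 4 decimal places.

r ≈ 0.0371 per year

A = (22200000 − 997000)/997000 = 21.2668
1930000 = 22200000/(1 + 21.2668·e^(−r·19)) → e^(−19r) = (11.50259 − 1)/21.2668 = 0.493849
r = −ln(0.493849)/19 = 0.70553/19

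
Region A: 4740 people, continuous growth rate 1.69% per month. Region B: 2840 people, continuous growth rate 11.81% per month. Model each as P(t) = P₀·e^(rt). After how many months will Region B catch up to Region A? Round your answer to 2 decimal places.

t ≈ 5.06 months

4740·e^(0.0169t) = 2840·e^(0.1181t)
4740/2840 = e^((0.1181 − 0.0169)t) → ln(1.66901) = 0.1012·t
t = 0.51223 / 0.1012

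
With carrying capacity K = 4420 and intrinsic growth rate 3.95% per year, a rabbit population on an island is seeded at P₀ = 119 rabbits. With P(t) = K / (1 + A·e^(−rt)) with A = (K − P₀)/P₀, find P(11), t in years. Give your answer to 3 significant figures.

A = (4420 − 119)/119 = 36.14286
P(11) = 4420 / (1 + 36.14286·e^(−0.0395·11)) = 4420 / (1 + 36.14286·0.647588)
= 4420 / 24.40569 ≈ 181.11

≈ 181 rabbits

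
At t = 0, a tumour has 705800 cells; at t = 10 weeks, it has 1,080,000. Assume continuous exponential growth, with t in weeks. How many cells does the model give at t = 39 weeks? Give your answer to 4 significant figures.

r = ln(1080000/705800) / 10 ≈ 0.042538 per week
P(39) = 705800 · e^(0.042538·39) = 705800 · 5.25405 ≈ 3708308.44

≈ 3,708,000 cells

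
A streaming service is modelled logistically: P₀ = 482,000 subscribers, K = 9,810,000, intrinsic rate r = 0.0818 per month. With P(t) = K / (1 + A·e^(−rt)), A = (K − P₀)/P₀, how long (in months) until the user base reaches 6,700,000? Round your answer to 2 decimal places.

A = (9810000 − 482000)/482000 = 19.3527
6700000 = 9810000/(1 + 19.3527·e^(−0.0818t)) → 1 + 19.3527·e^(−0.0818t) = 1.46418
e^(−0.0818t) = 0.023985 → t = ln(41.69231)/0.0818 = 3.73032/0.0818

t ≈ 45.60 months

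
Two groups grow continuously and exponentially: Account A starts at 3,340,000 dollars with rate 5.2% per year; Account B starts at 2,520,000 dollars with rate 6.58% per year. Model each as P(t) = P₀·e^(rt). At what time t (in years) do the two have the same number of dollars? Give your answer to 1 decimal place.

t ≈ 20.4 years

3340000·e^(0.052t) = 2520000·e^(0.0658t)
3340000/2520000 = e^((0.0658 − 0.052)t) → ln(1.3254) = 0.0138·t
t = 0.28171 / 0.0138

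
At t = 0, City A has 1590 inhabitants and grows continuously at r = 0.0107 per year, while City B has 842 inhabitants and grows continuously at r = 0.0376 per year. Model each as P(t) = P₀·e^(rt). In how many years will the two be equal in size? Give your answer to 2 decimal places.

1590·e^(0.0107t) = 842·e^(0.0376t)
1590/842 = e^((0.0376 − 0.0107)t) → ln(1.88836) = 0.0269·t
t = 0.63571 / 0.0269

t ≈ 23.63 years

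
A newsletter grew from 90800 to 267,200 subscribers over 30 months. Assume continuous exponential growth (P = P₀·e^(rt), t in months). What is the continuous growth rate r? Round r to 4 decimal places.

r ≈ 0.0360 per month

267200 = 90800 · e^(r·30)
e^(30r) = 267200/90800 = 2.94273
r = ln(2.94273) / 30 = 1.07934 / 30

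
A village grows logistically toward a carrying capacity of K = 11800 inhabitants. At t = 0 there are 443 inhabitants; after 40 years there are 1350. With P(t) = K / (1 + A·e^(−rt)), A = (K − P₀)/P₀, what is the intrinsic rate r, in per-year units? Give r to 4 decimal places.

A = (11800 − 443)/443 = 25.63657
1350 = 11800/(1 + 25.63657·e^(−r·40)) → e^(−40r) = (8.74074 − 1)/25.63657 = 0.301941
r = −ln(0.301941)/40 = 1.19752/40

r ≈ 0.0299 per year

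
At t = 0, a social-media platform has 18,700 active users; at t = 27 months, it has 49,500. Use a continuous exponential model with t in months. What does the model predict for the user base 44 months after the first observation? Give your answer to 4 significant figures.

r = ln(49500/18700) / 27 ≈ 0.036054 per month
P(44) = 18700 · e^(0.036054·44) = 18700 · 4.88594 ≈ 91367.07

≈ 91,370 active users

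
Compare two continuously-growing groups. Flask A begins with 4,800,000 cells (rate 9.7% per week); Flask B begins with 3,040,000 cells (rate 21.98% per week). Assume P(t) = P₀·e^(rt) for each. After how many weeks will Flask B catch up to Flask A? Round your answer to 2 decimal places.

4800000·e^(0.097t) = 3040000·e^(0.2198t)
4800000/3040000 = e^((0.2198 − 0.097)t) → ln(1.57895) = 0.1228·t
t = 0.45676 / 0.1228

t ≈ 3.72 weeks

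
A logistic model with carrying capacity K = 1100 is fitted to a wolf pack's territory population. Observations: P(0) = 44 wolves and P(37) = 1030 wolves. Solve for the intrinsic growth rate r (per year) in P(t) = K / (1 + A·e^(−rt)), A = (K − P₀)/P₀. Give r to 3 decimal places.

A = (1100 − 44)/44 = 24
1030 = 1100/(1 + 24·e^(−r·37)) → e^(−37r) = (1.06796 − 1)/24 = 0.002832
r = −ln(0.002832)/37 = 5.86687/37

r ≈ 0.159 per year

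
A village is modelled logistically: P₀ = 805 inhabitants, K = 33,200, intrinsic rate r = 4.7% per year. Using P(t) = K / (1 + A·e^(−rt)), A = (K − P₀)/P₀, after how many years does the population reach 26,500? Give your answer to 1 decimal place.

t ≈ 107.9 years

A = (33200 − 805)/805 = 40.24224
26500 = 33200/(1 + 40.24224·e^(−0.047t)) → 1 + 40.24224·e^(−0.047t) = 1.25283
e^(−0.047t) = 0.006283 → t = ln(159.16705)/0.047 = 5.06995/0.047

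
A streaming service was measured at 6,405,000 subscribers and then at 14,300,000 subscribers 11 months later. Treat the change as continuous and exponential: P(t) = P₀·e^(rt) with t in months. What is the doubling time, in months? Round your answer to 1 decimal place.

r = ln(14300000/6405000) / 11 = ln(2.23263) / 11 ≈ 0.073016 per month
doubling time = ln 2 / |r| = 0.69315 / 0.073016

doubling time ≈ 9.5 months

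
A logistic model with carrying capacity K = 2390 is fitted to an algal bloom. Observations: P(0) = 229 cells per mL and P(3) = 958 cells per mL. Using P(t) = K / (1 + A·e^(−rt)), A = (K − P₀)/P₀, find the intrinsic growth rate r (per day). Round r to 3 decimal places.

A = (2390 − 229)/229 = 9.43668
958 = 2390/(1 + 9.43668·e^(−r·3)) → e^(−3r) = (2.49478 − 1)/9.43668 = 0.158401
r = −ln(0.158401)/3 = 1.84262/3

r ≈ 0.614 per day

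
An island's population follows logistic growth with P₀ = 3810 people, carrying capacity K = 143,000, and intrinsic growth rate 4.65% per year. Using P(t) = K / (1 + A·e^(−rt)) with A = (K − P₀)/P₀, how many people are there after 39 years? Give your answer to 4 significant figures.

A = (143000 − 3810)/3810 = 36.53281
P(39) = 143000 / (1 + 36.53281·e^(−0.0465·39)) = 143000 / (1 + 36.53281·0.163082)
= 143000 / 6.95786 ≈ 20552.31

≈ 20,550 people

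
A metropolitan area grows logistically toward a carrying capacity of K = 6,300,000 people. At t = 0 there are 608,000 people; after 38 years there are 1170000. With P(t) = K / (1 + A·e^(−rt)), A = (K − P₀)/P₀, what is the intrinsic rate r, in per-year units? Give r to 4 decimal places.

A = (6300000 − 608000)/608000 = 9.36184
1170000 = 6300000/(1 + 9.36184·e^(−r·38)) → e^(−38r) = (5.38462 − 1)/9.36184 = 0.46835
r = −ln(0.46835)/38 = 0.75854/38

r ≈ 0.0200 per year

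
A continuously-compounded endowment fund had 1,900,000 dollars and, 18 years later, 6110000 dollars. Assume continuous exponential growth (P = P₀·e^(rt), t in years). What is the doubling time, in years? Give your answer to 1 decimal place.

r = ln(6110000/1900000) / 18 = ln(3.21579) / 18 ≈ 0.064893 per year
doubling time = ln 2 / |r| = 0.69315 / 0.064893

doubling time ≈ 10.7 years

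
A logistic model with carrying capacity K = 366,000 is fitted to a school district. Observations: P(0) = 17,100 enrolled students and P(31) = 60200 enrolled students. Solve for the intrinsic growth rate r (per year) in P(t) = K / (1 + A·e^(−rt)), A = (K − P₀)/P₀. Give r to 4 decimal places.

r ≈ 0.0449 per year

A = (366000 − 17100)/17100 = 20.40351
60200 = 366000/(1 + 20.40351·e^(−r·31)) → e^(−31r) = (6.07973 − 1)/20.40351 = 0.248964
r = −ln(0.248964)/31 = 1.39045/31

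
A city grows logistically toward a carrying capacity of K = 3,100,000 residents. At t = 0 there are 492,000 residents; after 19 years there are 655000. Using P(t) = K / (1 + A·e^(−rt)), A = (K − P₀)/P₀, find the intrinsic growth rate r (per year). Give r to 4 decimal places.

A = (3100000 − 492000)/492000 = 5.30081
655000 = 3100000/(1 + 5.30081·e^(−r·19)) → e^(−19r) = (4.73282 − 1)/5.30081 = 0.704198
r = −ln(0.704198)/19 = 0.3507/19

r ≈ 0.0185 per year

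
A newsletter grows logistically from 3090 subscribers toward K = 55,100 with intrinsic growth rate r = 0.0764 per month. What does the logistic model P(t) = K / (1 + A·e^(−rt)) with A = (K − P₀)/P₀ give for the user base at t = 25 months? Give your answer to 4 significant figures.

A = (55100 − 3090)/3090 = 16.83172
P(25) = 55100 / (1 + 16.83172·e^(−0.0764·25)) = 55100 / (1 + 16.83172·0.14808)
= 55100 / 3.49245 ≈ 15776.9

≈ 15,780 subscribers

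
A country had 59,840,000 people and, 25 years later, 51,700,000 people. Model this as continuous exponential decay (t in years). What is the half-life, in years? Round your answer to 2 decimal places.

r = ln(51700000/59840000) / 25 = ln(0.86397) / 25 ≈ -0.005849 per year
half-life = ln 2 / |r| = 0.69315 / 0.005849

half-life ≈ 118.51 years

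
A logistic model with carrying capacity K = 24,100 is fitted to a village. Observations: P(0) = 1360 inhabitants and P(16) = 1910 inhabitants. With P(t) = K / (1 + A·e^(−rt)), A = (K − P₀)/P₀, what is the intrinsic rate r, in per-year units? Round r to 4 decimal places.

r ≈ 0.0228 per year

A = (24100 − 1360)/1360 = 16.72059
1910 = 24100/(1 + 16.72059·e^(−r·16)) → e^(−16r) = (12.6178 − 1)/16.72059 = 0.69482
r = −ln(0.69482)/16 = 0.3641/16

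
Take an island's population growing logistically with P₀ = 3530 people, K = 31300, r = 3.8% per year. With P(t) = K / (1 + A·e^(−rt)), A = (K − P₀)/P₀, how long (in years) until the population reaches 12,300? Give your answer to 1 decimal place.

A = (31300 − 3530)/3530 = 7.86686
12300 = 31300/(1 + 7.86686·e^(−0.038t)) → 1 + 7.86686·e^(−0.038t) = 2.54472
e^(−0.038t) = 0.196357 → t = ln(5.09275)/0.038 = 1.62782/0.038

t ≈ 42.8 years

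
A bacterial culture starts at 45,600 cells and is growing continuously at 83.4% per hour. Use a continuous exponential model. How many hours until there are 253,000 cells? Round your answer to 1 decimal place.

253000 = 45600 · e^(0.834·t)
t = ln(253000/45600) / 0.834 = ln(5.54825) / 0.834 = 1.71348 / 0.834

t ≈ 2.1 hours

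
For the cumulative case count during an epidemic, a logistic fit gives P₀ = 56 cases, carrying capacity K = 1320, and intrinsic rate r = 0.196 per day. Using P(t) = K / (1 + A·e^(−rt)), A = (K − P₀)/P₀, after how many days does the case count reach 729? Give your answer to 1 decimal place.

t ≈ 17.0 days

A = (1320 − 56)/56 = 22.57143
729 = 1320/(1 + 22.57143·e^(−0.196t)) → 1 + 22.57143·e^(−0.196t) = 1.8107
e^(−0.196t) = 0.035917 → t = ln(27.84191)/0.196 = 3.32654/0.196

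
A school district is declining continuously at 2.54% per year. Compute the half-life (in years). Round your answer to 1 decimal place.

half-life ≈ 27.3 years

half-life = ln(2) / |r| = 0.69315 / 0.0254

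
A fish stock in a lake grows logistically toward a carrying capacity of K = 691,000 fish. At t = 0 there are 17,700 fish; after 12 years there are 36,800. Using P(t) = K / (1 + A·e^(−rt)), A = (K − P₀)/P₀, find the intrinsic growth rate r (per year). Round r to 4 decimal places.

A = (691000 − 17700)/17700 = 38.03955
36800 = 691000/(1 + 38.03955·e^(−r·12)) → e^(−12r) = (18.77717 − 1)/38.03955 = 0.467334
r = −ln(0.467334)/12 = 0.76071/12

r ≈ 0.0634 per year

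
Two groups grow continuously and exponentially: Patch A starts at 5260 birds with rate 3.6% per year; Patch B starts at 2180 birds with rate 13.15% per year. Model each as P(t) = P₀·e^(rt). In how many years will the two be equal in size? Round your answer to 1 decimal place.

t ≈ 9.2 years

5260·e^(0.036t) = 2180·e^(0.1315t)
5260/2180 = e^((0.1315 − 0.036)t) → ln(2.41284) = 0.0955·t
t = 0.88081 / 0.0955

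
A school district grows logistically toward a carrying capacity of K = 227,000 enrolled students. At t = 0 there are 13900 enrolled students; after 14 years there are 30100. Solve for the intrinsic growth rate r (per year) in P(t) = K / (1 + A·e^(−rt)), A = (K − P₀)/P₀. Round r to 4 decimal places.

A = (227000 − 13900)/13900 = 15.33094
30100 = 227000/(1 + 15.33094·e^(−r·14)) → e^(−14r) = (7.54153 − 1)/15.33094 = 0.426688
r = −ln(0.426688)/14 = 0.8517/14

r ≈ 0.0608 per year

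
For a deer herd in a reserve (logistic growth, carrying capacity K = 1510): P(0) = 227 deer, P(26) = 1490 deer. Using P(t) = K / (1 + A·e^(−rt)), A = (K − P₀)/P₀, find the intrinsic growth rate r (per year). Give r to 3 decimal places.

A = (1510 − 227)/227 = 5.65198
1490 = 1510/(1 + 5.65198·e^(−r·26)) → e^(−26r) = (1.01342 − 1)/5.65198 = 0.002375
r = −ln(0.002375)/26 = 6.04281/26

r ≈ 0.232 per year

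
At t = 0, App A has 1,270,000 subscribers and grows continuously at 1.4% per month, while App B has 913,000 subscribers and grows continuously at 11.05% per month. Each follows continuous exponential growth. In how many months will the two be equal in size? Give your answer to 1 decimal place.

t ≈ 3.4 months

1270000·e^(0.014t) = 913000·e^(0.1105t)
1270000/913000 = e^((0.1105 − 0.014)t) → ln(1.39102) = 0.0965·t
t = 0.33004 / 0.0965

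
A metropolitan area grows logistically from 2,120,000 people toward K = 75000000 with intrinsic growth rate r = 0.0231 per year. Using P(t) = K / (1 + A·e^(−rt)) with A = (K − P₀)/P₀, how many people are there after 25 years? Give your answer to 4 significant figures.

A = (75000000 − 2120000)/2120000 = 34.37736
P(25) = 75000000 / (1 + 34.37736·e^(−0.0231·25)) = 75000000 / (1 + 34.37736·0.5613)
= 75000000 / 20.29601 ≈ 3695308.21

≈ 3,695,000 people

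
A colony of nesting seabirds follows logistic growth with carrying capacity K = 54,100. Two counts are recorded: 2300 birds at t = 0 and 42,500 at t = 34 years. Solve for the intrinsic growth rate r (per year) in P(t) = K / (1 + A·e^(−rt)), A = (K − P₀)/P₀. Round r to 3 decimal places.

A = (54100 − 2300)/2300 = 22.52174
42500 = 54100/(1 + 22.52174·e^(−r·34)) → e^(−34r) = (1.27294 − 1)/22.52174 = 0.012119
r = −ln(0.012119)/34 = 4.41298/34

r ≈ 0.130 per year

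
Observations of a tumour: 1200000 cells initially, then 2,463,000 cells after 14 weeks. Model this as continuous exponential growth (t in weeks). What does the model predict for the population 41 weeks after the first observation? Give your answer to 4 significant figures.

≈ 9,857,000 cells

r = ln(2463000/1200000) / 14 ≈ 0.051361 per week
P(41) = 1200000 · e^(0.051361·41) = 1200000 · 8.21379 ≈ 9856547.13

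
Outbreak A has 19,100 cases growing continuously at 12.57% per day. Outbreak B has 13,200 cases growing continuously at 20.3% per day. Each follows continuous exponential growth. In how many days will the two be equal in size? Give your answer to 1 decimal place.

t ≈ 4.8 days

19100·e^(0.1257t) = 13200·e^(0.203t)
19100/13200 = e^((0.203 − 0.1257)t) → ln(1.44697) = 0.0773·t
t = 0.36947 / 0.0773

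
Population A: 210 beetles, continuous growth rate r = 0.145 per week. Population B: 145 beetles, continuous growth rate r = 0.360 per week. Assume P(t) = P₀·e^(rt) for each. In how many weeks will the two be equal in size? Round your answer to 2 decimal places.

210·e^(0.145t) = 145·e^(0.36t)
210/145 = e^((0.36 − 0.145)t) → ln(1.44828) = 0.215·t
t = 0.37037 / 0.215

t ≈ 1.72 weeks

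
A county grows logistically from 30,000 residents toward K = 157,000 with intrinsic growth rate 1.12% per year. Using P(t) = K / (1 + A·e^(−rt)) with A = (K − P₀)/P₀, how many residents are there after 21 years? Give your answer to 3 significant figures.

≈ 36,100 residents

A = (157000 − 30000)/30000 = 4.23333
P(21) = 157000 / (1 + 4.23333·e^(−0.0112·21)) = 157000 / (1 + 4.23333·0.790413)
= 157000 / 4.34608 ≈ 36124.5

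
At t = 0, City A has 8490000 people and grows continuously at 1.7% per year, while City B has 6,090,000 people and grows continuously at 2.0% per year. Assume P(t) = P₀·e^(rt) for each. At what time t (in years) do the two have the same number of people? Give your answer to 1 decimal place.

t ≈ 110.7 years

8490000·e^(0.017t) = 6090000·e^(0.02t)
8490000/6090000 = e^((0.02 − 0.017)t) → ln(1.39409) = 0.003·t
t = 0.33224 / 0.003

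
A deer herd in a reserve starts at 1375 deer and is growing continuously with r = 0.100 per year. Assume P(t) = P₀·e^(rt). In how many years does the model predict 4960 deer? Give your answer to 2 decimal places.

4960 = 1375 · e^(0.1·t)
t = ln(4960/1375) / 0.1 = ln(3.60727) / 0.1 = 1.28295 / 0.1

t ≈ 12.83 years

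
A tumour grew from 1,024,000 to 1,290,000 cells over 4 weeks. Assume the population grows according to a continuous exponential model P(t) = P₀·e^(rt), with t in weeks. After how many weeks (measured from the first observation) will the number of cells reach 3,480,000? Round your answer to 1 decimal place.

r = ln(1290000/1024000) / 4 ≈ 0.057731 per week
t = ln(3480000/1024000) / r = 1.22332 / 0.057731 ≈ 21.19

t ≈ 21.2 weeks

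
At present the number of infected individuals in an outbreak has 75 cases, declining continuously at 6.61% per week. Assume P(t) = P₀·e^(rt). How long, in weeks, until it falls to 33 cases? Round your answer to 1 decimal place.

33 = 75 · e^(-0.0661·t)
t = ln(33/75) / -0.0661 = ln(0.44) / -0.0661 = -0.82098 / -0.0661

t ≈ 12.4 weeks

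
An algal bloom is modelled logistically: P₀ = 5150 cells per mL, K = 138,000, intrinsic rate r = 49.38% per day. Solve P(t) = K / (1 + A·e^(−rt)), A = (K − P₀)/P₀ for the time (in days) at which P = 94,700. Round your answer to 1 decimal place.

t ≈ 8.2 days

A = (138000 − 5150)/5150 = 25.79612
94700 = 138000/(1 + 25.79612·e^(−0.4938t)) → 1 + 25.79612·e^(−0.4938t) = 1.45723
e^(−0.4938t) = 0.017725 → t = ln(56.41783)/0.4938 = 4.03279/0.4938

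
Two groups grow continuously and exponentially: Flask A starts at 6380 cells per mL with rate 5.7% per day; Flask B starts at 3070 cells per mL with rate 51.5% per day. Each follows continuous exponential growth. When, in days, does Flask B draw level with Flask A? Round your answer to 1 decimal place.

t ≈ 1.6 days

6380·e^(0.057t) = 3070·e^(0.515t)
6380/3070 = e^((0.515 − 0.057)t) → ln(2.07818) = 0.458·t
t = 0.73149 / 0.458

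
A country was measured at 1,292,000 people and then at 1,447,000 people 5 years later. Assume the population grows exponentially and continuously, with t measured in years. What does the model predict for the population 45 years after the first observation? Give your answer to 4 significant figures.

r = ln(1447000/1292000) / 5 ≈ 0.02266 per year
P(45) = 1292000 · e^(0.02266·45) = 1292000 · 2.77239 ≈ 3581926.51

≈ 3,582,000 people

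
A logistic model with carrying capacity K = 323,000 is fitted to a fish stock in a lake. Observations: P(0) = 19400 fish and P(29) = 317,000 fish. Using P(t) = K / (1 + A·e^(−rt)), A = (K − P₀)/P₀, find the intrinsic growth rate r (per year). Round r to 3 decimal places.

r ≈ 0.232 per year

A = (323000 − 19400)/19400 = 15.64948
317000 = 323000/(1 + 15.64948·e^(−r·29)) → e^(−29r) = (1.01893 − 1)/15.64948 = 0.001209
r = −ln(0.001209)/29 = 6.71758/29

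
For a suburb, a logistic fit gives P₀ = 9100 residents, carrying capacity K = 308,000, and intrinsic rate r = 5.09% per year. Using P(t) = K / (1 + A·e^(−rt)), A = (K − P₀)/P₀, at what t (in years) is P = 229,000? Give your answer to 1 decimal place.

t ≈ 89.5 years

A = (308000 − 9100)/9100 = 32.84615
229000 = 308000/(1 + 32.84615·e^(−0.0509t)) → 1 + 32.84615·e^(−0.0509t) = 1.34498
e^(−0.0509t) = 0.010503 → t = ln(95.21227)/0.0509 = 4.55611/0.0509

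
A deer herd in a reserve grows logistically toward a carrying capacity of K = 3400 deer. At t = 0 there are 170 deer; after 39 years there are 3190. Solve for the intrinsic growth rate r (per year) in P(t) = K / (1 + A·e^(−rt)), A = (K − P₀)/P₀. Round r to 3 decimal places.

A = (3400 − 170)/170 = 19
3190 = 3400/(1 + 19·e^(−r·39)) → e^(−39r) = (1.06583 − 1)/19 = 0.003465
r = −ln(0.003465)/39 = 5.66511/39

r ≈ 0.145 per year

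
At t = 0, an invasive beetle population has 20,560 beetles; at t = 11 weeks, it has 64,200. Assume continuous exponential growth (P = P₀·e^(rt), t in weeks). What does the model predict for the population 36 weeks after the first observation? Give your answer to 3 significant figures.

r = ln(64200/20560) / 11 ≈ 0.103514 per week
P(36) = 20560 · e^(0.103514·36) = 20560 · 41.53389 ≈ 853936.84

≈ 854,000 beetles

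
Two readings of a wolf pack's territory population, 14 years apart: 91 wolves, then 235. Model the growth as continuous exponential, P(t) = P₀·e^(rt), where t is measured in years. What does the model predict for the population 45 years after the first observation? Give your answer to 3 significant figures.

≈ 1,920 wolves

r = ln(235/91) / 14 ≈ 0.067766 per year
P(45) = 91 · e^(0.067766·45) = 91 · 21.10429 ≈ 1920.49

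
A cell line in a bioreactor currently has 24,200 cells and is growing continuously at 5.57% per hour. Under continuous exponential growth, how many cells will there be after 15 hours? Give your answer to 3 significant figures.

≈ 55,800 cells

P(15) = 24200 · e^(0.0557·15) = 24200 · e^(0.8355)
= 24200 · 2.30597 ≈ 55804.4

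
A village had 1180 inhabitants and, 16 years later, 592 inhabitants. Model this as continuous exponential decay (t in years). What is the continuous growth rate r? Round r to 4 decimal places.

r ≈ -0.0431 per year

592 = 1180 · e^(r·16)
e^(16r) = 592/1180 = 0.50169
r = ln(0.50169) / 16 = -0.68976 / 16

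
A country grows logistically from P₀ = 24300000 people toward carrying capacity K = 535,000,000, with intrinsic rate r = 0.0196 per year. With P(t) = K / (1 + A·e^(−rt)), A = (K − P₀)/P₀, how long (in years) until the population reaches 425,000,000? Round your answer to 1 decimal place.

A = (535000000 − 24300000)/24300000 = 21.01646
425000000 = 535000000/(1 + 21.01646·e^(−0.0196t)) → 1 + 21.01646·e^(−0.0196t) = 1.25882
e^(−0.0196t) = 0.012315 → t = ln(81.19996)/0.0196 = 4.39691/0.0196

t ≈ 224.3 years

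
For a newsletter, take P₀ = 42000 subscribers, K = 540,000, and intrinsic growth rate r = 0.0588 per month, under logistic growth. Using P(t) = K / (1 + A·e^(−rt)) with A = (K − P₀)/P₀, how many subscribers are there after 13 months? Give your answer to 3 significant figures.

≈ 82,800 subscribers

A = (540000 − 42000)/42000 = 11.85714
P(13) = 540000 / (1 + 11.85714·e^(−0.0588·13)) = 540000 / (1 + 11.85714·0.465613)
= 540000 / 6.52084 ≈ 82811.39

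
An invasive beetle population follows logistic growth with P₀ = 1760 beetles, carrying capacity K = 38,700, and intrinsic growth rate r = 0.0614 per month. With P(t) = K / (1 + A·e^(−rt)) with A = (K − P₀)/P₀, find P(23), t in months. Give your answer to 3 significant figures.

A = (38700 − 1760)/1760 = 20.98864
P(23) = 38700 / (1 + 20.98864·e^(−0.0614·23)) = 38700 / (1 + 20.98864·0.243607)
= 38700 / 6.11297 ≈ 6330.8

≈ 6,330 beetles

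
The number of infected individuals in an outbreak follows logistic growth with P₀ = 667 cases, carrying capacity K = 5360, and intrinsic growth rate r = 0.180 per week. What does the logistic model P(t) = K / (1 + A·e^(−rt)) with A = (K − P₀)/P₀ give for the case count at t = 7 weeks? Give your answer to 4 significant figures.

≈ 1,789 cases

A = (5360 − 667)/667 = 7.03598
P(7) = 5360 / (1 + 7.03598·e^(−0.18·7)) = 5360 / (1 + 7.03598·0.283654)
= 5360 / 2.99578 ≈ 1789.18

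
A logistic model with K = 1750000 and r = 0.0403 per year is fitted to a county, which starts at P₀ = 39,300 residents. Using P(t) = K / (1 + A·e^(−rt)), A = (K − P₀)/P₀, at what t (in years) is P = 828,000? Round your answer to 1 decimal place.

A = (1750000 − 39300)/39300 = 43.52926
828000 = 1750000/(1 + 43.52926·e^(−0.0403t)) → 1 + 43.52926·e^(−0.0403t) = 2.11353
e^(−0.0403t) = 0.025581 → t = ln(39.09135)/0.0403 = 3.6659/0.0403

t ≈ 91.0 years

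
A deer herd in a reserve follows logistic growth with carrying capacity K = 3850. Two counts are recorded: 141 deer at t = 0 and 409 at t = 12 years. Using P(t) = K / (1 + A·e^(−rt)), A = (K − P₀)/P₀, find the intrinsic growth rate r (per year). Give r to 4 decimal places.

A = (3850 − 141)/141 = 26.30496
409 = 3850/(1 + 26.30496·e^(−r·12)) → e^(−12r) = (9.4132 − 1)/26.30496 = 0.319833
r = −ln(0.319833)/12 = 1.13996/12

r ≈ 0.0950 per year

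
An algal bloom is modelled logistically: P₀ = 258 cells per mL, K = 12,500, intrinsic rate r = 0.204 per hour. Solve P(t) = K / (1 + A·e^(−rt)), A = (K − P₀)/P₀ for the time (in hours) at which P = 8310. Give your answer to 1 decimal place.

A = (12500 − 258)/258 = 47.44961
8310 = 12500/(1 + 47.44961·e^(−0.204t)) → 1 + 47.44961·e^(−0.204t) = 1.50421
e^(−0.204t) = 0.010626 → t = ln(94.10651)/0.204 = 4.54443/0.204

t ≈ 22.3 hours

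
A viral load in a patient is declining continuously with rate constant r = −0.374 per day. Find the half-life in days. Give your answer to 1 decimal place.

half-life ≈ 1.9 days

half-life = ln(2) / |r| = 0.69315 / 0.374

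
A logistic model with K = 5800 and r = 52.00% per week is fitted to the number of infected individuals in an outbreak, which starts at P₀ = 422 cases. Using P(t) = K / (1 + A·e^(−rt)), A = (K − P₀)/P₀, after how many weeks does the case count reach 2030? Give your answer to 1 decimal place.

A = (5800 − 422)/422 = 12.74408
2030 = 5800/(1 + 12.74408·e^(−0.52t)) → 1 + 12.74408·e^(−0.52t) = 2.85714
e^(−0.52t) = 0.145726 → t = ln(6.86219)/0.52 = 1.92603/0.52

t ≈ 3.7 weeks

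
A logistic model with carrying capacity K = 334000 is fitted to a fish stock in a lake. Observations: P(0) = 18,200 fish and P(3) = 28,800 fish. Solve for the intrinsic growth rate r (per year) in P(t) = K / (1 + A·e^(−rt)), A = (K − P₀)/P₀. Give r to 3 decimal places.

A = (334000 − 18200)/18200 = 17.35165
28800 = 334000/(1 + 17.35165·e^(−r·3)) → e^(−3r) = (11.59722 − 1)/17.35165 = 0.610733
r = −ln(0.610733)/3 = 0.4931/3

r ≈ 0.164 per year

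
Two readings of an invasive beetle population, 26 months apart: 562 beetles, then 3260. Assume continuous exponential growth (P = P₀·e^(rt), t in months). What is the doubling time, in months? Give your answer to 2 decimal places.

doubling time ≈ 10.25 months

r = ln(3260/562) / 26 = ln(5.80071) / 26 ≈ 0.067615 per month
doubling time = ln 2 / |r| = 0.69315 / 0.067615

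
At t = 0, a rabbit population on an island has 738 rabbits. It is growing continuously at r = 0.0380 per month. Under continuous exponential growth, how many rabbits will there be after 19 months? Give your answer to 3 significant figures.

≈ 1,520 rabbits

P(19) = 738 · e^(0.038·19) = 738 · e^(0.722)
= 738 · 2.05855 ≈ 1519.21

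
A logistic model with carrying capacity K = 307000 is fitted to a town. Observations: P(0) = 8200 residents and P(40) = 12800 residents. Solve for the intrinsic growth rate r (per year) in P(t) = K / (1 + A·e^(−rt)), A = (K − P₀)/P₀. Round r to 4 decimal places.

r ≈ 0.0115 per year

A = (307000 − 8200)/8200 = 36.43902
12800 = 307000/(1 + 36.43902·e^(−r·40)) → e^(−40r) = (23.98438 − 1)/36.43902 = 0.630763
r = −ln(0.630763)/40 = 0.46083/40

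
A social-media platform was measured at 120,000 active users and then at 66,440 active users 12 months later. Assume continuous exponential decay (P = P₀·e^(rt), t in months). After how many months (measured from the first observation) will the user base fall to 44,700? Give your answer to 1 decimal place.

r = ln(66440/120000) / 12 ≈ -0.049266 per month
t = ln(44700/120000) / r = -0.98752 / -0.049266 ≈ 20.045

t ≈ 20.0 months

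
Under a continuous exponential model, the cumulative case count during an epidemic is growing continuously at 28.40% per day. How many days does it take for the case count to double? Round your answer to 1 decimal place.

doubling time = ln(2) / |r| = 0.69315 / 0.284

doubling time ≈ 2.4 days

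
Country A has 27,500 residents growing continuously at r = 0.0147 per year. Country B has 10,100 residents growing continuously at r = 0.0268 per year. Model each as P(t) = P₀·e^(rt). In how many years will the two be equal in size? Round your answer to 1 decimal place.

27500·e^(0.0147t) = 10100·e^(0.0268t)
27500/10100 = e^((0.0268 − 0.0147)t) → ln(2.72277) = 0.0121·t
t = 1.00165 / 0.0121

t ≈ 82.8 years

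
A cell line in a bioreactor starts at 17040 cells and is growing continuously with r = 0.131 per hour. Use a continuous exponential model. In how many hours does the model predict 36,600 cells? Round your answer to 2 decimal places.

t ≈ 5.84 hours

36600 = 17040 · e^(0.131·t)
t = ln(36600/17040) / 0.131 = ln(2.14789) / 0.131 = 0.76448 / 0.131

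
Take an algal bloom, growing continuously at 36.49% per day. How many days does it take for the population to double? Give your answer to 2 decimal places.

doubling time = ln(2) / |r| = 0.69315 / 0.3649

doubling time ≈ 1.90 days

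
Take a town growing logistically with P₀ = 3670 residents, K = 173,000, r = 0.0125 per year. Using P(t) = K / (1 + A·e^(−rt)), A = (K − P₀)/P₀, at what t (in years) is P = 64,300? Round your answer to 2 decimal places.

t ≈ 264.53 years

A = (173000 − 3670)/3670 = 46.13896
64300 = 173000/(1 + 46.13896·e^(−0.0125t)) → 1 + 46.13896·e^(−0.0125t) = 2.69051
e^(−0.0125t) = 0.03664 → t = ln(27.29287)/0.0125 = 3.30663/0.0125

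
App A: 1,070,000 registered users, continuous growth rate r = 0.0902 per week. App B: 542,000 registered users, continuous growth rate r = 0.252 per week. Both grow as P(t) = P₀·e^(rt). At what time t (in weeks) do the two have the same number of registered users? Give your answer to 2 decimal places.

1070000·e^(0.0902t) = 542000·e^(0.252t)
1070000/542000 = e^((0.252 − 0.0902)t) → ln(1.97417) = 0.1618·t
t = 0.68015 / 0.1618

t ≈ 4.20 weeks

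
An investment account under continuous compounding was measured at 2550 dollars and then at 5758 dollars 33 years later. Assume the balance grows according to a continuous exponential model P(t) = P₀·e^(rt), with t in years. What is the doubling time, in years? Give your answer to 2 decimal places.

doubling time ≈ 28.08 years

r = ln(5758/2550) / 33 = ln(2.25804) / 33 ≈ 0.024682 per year
doubling time = ln 2 / |r| = 0.69315 / 0.024682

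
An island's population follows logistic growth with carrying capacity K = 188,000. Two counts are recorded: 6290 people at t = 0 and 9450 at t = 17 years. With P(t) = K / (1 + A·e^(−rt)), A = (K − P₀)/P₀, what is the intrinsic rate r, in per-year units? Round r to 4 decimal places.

r ≈ 0.0250 per year

A = (188000 − 6290)/6290 = 28.88871
9450 = 188000/(1 + 28.88871·e^(−r·17)) → e^(−17r) = (19.89418 − 1)/28.88871 = 0.654033
r = −ln(0.654033)/17 = 0.4246/17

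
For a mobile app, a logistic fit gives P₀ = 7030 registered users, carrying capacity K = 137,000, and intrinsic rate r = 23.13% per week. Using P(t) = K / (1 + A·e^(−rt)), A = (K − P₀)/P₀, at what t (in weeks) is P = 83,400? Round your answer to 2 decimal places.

t ≈ 14.52 weeks

A = (137000 − 7030)/7030 = 18.48791
83400 = 137000/(1 + 18.48791·e^(−0.2313t)) → 1 + 18.48791·e^(−0.2313t) = 1.64269
e^(−0.2313t) = 0.034762 → t = ln(28.76663)/0.2313 = 3.35922/0.2313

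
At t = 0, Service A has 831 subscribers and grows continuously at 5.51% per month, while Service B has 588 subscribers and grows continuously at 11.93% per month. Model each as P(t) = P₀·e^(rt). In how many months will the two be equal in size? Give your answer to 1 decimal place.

t ≈ 5.4 months

831·e^(0.0551t) = 588·e^(0.1193t)
831/588 = e^((0.1193 − 0.0551)t) → ln(1.41327) = 0.0642·t
t = 0.3459 / 0.0642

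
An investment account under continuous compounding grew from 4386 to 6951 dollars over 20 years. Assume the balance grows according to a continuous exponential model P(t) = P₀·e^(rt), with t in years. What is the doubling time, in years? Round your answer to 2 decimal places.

r = ln(6951/4386) / 20 = ln(1.58482) / 20 ≈ 0.023023 per year
doubling time = ln 2 / |r| = 0.69315 / 0.023023

doubling time ≈ 30.11 years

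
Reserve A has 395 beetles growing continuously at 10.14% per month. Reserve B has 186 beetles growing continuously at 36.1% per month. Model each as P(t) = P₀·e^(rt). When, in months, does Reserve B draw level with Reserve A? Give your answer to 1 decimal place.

t ≈ 2.9 months

395·e^(0.1014t) = 186·e^(0.361t)
395/186 = e^((0.361 − 0.1014)t) → ln(2.12366) = 0.2596·t
t = 0.75314 / 0.2596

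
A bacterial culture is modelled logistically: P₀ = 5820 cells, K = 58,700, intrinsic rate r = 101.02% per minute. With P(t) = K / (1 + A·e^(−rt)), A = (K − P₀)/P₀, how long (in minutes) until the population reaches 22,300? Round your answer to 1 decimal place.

t ≈ 1.7 minutes

A = (58700 − 5820)/5820 = 9.08591
22300 = 58700/(1 + 9.08591·e^(−1.0102t)) → 1 + 9.08591·e^(−1.0102t) = 2.63229
e^(−1.0102t) = 0.17965 → t = ln(5.56637)/1.0102 = 1.71674/1.0102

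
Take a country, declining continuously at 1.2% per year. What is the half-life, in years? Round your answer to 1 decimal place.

half-life = ln(2) / |r| = 0.69315 / 0.012

half-life ≈ 57.8 years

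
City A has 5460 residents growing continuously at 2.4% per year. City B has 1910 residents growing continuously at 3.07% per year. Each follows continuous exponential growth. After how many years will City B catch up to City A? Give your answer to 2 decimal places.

5460·e^(0.024t) = 1910·e^(0.0307t)
5460/1910 = e^((0.0307 − 0.024)t) → ln(2.85864) = 0.0067·t
t = 1.05035 / 0.0067

t ≈ 156.77 years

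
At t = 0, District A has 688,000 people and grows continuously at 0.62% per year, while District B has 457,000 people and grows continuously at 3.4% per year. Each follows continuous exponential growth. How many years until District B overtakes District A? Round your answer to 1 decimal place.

688000·e^(0.0062t) = 457000·e^(0.034t)
688000/457000 = e^((0.034 − 0.0062)t) → ln(1.50547) = 0.0278·t
t = 0.40911 / 0.0278

t ≈ 14.7 years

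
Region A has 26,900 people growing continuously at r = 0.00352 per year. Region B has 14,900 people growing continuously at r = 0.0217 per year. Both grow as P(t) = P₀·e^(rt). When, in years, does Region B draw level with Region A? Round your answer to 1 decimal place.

26900·e^(0.00352t) = 14900·e^(0.0217t)
26900/14900 = e^((0.0217 − 0.00352)t) → ln(1.80537) = 0.01818·t
t = 0.59077 / 0.01818

t ≈ 32.5 years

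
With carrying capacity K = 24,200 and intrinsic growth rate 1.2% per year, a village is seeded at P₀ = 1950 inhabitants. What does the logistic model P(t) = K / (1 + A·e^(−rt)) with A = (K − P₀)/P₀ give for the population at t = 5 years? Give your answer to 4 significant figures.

A = (24200 − 1950)/1950 = 11.41026
P(5) = 24200 / (1 + 11.41026·e^(−0.012·5)) = 24200 / (1 + 11.41026·0.941765)
= 24200 / 11.74577 ≈ 2060.32

≈ 2,060 inhabitants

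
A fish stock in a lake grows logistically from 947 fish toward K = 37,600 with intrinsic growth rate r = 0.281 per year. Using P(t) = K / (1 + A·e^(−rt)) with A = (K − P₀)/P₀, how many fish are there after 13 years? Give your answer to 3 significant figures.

≈ 18,800 fish

A = (37600 − 947)/947 = 38.70433
P(13) = 37600 / (1 + 38.70433·e^(−0.281·13)) = 37600 / (1 + 38.70433·0.025913)
= 37600 / 2.00296 ≈ 18772.26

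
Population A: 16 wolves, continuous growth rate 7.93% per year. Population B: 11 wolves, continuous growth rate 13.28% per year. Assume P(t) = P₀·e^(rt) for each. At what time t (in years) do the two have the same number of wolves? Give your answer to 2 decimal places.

t ≈ 7.00 years

16·e^(0.0793t) = 11·e^(0.1328t)
16/11 = e^((0.1328 − 0.0793)t) → ln(1.45455) = 0.0535·t
t = 0.37469 / 0.0535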